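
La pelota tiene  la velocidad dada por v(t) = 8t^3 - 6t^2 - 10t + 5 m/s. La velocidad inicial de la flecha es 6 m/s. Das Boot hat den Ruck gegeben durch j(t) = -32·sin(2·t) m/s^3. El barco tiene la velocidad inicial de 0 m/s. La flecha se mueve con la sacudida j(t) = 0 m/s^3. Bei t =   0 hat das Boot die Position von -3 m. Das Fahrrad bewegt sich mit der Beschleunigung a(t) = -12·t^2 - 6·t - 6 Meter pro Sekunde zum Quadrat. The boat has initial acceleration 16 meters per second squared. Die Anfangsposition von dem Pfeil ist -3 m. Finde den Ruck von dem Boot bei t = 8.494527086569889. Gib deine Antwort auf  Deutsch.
Aus der Gleichung für den Ruck j(t) = -32·sin(2·t), setzen wir t = 8.494527086569889 ein und erhalten j = 30.6664982170485.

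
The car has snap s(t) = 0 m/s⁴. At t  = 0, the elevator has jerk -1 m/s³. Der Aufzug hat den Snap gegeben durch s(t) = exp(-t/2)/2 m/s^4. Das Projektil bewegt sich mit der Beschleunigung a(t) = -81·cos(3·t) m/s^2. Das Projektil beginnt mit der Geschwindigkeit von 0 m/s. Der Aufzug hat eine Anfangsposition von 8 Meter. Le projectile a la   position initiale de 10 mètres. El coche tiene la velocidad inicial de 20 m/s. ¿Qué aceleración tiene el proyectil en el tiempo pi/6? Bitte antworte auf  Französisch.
De l'équation de l'accélération a(t) = -81·cos(3·t), nous substituons t = pi/6 pour obtenir a = 0.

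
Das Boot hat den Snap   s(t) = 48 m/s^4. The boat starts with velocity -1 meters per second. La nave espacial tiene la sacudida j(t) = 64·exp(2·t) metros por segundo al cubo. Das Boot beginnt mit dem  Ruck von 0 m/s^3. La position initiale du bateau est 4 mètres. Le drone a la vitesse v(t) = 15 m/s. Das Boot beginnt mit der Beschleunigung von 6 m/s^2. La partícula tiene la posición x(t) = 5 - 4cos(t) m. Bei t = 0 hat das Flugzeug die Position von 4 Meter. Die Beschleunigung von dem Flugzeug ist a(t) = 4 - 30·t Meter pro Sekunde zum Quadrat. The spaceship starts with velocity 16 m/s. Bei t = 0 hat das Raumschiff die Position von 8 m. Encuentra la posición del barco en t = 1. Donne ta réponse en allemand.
Wir müssen das Integral unserer Gleichung für den Snap s(t) = 48 4-mal finden. Mit ∫s(t)dt und Anwendung von j(0) = 0, finden wir j(t) = 48·t. Das Integral von dem Ruck ist die Beschleunigung. Mit a(0) = 6 erhalten wir a(t) = 24·t^2 + 6. Das Integral von der Beschleunigung ist die Geschwindigkeit. Mit v(0) = -1 erhalten wir v(t) = 8·t^3 + 6·t - 1. Durch Integration von der Geschwindigkeit und Verwendung der Anfangsbedingung x(0) = 4, erhalten wir x(t) = 2·t^4 + 3·t^2 - t + 4. Mit x(t) = 2·t^4 + 3·t^2 - t + 4 und Einsetzen von t = 1, finden wir x = 8.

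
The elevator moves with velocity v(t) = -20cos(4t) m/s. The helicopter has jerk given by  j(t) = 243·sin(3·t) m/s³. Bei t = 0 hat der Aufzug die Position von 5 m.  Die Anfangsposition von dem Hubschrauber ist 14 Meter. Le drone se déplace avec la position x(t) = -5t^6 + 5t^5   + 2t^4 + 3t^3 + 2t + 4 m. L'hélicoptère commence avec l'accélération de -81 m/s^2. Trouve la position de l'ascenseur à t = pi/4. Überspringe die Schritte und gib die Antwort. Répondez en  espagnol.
La posición en t = pi/4 es x = 5.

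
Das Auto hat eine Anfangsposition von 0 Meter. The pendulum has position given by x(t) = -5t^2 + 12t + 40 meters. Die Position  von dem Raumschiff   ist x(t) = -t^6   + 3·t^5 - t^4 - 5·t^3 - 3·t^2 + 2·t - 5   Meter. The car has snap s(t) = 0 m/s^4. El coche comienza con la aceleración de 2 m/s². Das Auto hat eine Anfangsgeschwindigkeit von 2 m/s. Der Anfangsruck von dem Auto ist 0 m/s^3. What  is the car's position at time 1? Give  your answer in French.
Nous devons trouver la primitive de notre équation du snap s(t) = 0 4 fois. En intégrant le snap et en utilisant la condition initiale j(0) = 0, nous obtenons j(t) = 0. En prenant ∫j(t)dt et en appliquant a(0) = 2, nous trouvons a(t) = 2. La primitive de l'accélération est la vitesse. En utilisant v(0) = 2, nous obtenons v(t) = 2·t + 2. L'intégrale de la vitesse, avec x(0) = 0, donne la position: x(t) = t^2 + 2·t. Nous avons la position x(t) = t^2 + 2·t. En substituant t = 1: x(1) = 3.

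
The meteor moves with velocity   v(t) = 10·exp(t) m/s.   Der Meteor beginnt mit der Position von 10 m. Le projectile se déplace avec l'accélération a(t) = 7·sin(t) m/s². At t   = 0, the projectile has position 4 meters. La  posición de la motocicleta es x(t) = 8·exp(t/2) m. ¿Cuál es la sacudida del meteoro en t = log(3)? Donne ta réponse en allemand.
Um dies zu lösen, müssen wir 2 Ableitungen unserer Gleichung für die Geschwindigkeit v(t) = 10·exp(t) nehmen. Mit d/dt von v(t) finden wir a(t) = 10·exp(t). Die Ableitung von der Beschleunigung ergibt den Ruck: j(t) = 10·exp(t). Aus der Gleichung für den Ruck j(t) = 10·exp(t), setzen wir t = log(3) ein und erhalten j = 30.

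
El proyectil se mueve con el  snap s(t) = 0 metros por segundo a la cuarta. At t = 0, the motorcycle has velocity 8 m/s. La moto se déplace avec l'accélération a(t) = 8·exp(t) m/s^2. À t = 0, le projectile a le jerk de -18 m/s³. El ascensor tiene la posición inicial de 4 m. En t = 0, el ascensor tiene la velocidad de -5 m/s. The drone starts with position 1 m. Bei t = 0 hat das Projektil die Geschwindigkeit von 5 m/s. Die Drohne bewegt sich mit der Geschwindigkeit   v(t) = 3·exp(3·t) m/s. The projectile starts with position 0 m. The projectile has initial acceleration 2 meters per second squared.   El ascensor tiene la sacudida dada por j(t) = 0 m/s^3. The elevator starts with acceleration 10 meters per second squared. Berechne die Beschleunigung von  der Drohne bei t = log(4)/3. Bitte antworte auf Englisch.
We must differentiate our velocity equation v(t) = 3·exp(3·t) 1 time. Differentiating velocity, we get acceleration: a(t) = 9·exp(3·t). Using a(t) = 9·exp(3·t) and substituting t = log(4)/3, we find a = 36.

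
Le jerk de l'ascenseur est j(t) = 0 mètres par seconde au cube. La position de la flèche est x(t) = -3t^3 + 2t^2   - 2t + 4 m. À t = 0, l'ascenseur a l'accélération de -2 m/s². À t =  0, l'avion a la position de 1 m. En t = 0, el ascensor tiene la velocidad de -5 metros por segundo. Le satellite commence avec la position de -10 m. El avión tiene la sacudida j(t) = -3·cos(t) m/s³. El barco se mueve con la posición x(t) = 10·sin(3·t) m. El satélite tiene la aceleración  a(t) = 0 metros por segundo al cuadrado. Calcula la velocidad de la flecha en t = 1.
Partiendo de la posición x(t) = -3·t^3 + 2·t^2 - 2·t + 4, tomamos 1 derivada. Tomando d/dt de x(t), encontramos v(t) = -9·t^2 + 4·t - 2. Usando v(t) = -9·t^2 + 4·t - 2 y sustituyendo t = 1, encontramos v = -7.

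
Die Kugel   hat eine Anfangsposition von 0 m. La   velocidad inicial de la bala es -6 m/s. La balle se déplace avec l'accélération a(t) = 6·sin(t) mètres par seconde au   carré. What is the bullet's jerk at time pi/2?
To solve this, we need to take 1 derivative of our acceleration equation a(t) = 6·sin(t). Differentiating acceleration, we get jerk: j(t) = 6·cos(t). We have jerk j(t) = 6·cos(t). Substituting t = pi/2: j(pi/2) = 0.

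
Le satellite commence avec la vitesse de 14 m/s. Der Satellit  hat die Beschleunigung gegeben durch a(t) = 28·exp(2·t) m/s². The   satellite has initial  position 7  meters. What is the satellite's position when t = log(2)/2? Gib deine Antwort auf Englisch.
We must find the integral of our acceleration equation a(t) = 28·exp(2·t) 2 times. The integral of acceleration, with v(0) = 14, gives velocity: v(t) = 14·exp(2·t). Integrating velocity and using the initial condition x(0) = 7, we get x(t) = 7·exp(2·t). From the given position equation x(t) = 7·exp(2·t), we substitute t = log(2)/2 to get x = 14.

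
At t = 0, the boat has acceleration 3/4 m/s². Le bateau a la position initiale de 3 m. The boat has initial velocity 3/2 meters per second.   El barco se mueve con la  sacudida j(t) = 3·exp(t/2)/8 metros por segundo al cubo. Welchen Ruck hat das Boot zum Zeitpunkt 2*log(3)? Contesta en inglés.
From the given jerk equation j(t) = 3·exp(t/2)/8, we substitute t = 2*log(3) to get j = 9/8.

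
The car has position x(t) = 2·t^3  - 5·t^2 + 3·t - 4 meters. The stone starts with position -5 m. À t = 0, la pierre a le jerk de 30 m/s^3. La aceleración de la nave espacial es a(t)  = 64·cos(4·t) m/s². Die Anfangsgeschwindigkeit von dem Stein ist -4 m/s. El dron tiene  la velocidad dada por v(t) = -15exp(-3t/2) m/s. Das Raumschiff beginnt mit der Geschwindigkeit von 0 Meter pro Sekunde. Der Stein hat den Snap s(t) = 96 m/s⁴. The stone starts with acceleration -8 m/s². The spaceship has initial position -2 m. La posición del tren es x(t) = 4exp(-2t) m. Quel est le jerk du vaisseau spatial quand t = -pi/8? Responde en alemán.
Um dies zu lösen, müssen wir 1 Ableitung unserer Gleichung für die Beschleunigung a(t) = 64·cos(4·t) nehmen. Mit d/dt von a(t) finden wir j(t) = -256·sin(4·t). Aus der Gleichung für den Ruck j(t) = -256·sin(4·t), setzen wir t = -pi/8 ein und erhalten j = 256.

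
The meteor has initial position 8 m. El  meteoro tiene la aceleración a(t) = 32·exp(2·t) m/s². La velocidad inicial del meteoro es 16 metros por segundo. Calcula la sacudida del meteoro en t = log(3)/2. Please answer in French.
Pour résoudre ceci, nous devons prendre 1 dérivée de notre équation de l'accélération a(t) = 32·exp(2·t). En prenant d/dt de a(t), nous trouvons j(t) = 64·exp(2·t). De l'équation du jerk j(t) = 64·exp(2·t), nous substituons t = log(3)/2 pour obtenir j = 192.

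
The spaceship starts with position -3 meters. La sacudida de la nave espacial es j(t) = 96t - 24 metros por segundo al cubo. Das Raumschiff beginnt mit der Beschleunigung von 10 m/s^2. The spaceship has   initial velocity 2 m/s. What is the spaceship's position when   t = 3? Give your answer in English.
We need to integrate our jerk equation j(t) = 96·t - 24 3 times. Integrating jerk and using the initial condition a(0) = 10, we get a(t) = 48·t^2 - 24·t + 10. Finding the antiderivative of a(t) and using v(0) = 2: v(t) = 16·t^3 - 12·t^2 + 10·t + 2. The antiderivative of velocity is position. Using x(0) = -3, we get x(t) = 4·t^4 - 4·t^3 + 5·t^2 + 2·t - 3. From the given position equation x(t) = 4·t^4 - 4·t^3 + 5·t^2 + 2·t - 3, we substitute t = 3 to get x = 264.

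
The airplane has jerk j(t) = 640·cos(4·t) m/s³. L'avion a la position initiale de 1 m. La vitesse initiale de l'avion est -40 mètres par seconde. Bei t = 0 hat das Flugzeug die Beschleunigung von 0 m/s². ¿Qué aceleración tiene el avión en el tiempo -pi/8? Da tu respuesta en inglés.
To solve this, we need to take 1 antiderivative of our jerk equation j(t) = 640·cos(4·t). Finding the antiderivative of j(t) and using a(0) = 0: a(t) = 160·sin(4·t). From the given acceleration equation a(t) = 160·sin(4·t), we substitute t = -pi/8 to get a = -160.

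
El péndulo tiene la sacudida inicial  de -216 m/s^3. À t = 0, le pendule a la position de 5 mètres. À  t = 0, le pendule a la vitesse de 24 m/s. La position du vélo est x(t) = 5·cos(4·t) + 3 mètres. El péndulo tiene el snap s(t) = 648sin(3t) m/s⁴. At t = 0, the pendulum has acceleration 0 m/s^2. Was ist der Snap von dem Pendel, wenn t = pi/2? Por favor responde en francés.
En utilisant s(t) = 648·sin(3·t) et en substituant t = pi/2, nous trouvons s = -648.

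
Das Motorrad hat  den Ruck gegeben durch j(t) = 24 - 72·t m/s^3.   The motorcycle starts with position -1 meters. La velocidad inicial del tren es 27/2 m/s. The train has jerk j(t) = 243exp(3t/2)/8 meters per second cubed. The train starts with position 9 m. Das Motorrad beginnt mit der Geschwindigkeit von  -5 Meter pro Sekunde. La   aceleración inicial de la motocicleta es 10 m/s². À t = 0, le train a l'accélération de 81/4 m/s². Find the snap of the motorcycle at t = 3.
We must differentiate our jerk equation j(t) = 24 - 72·t 1 time. The derivative of jerk gives snap: s(t) = -72. We have snap s(t) = -72. Substituting t = 3: s(3) = -72.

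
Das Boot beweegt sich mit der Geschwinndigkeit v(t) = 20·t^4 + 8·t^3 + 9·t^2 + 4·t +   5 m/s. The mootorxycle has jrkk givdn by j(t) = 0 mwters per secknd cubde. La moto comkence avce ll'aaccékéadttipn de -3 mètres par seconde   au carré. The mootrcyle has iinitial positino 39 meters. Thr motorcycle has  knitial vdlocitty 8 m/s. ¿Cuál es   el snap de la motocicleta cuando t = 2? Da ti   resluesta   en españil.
Para resolver esto, necesitamos tomar 1 derivada de nuestra ecuación de la sacudida j(t) = 0. Tomando d/dt de j(t), encontramos s(t) = 0. Usando s(t) = 0 y sustituyendo t = 2, encontramos s = 0.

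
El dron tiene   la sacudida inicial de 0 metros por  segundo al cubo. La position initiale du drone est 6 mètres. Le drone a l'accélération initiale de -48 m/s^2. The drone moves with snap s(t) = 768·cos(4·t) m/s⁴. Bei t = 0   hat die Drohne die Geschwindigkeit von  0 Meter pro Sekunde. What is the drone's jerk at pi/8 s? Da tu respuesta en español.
Debemos encontrar la antiderivada de nuestra ecuación del snap s(t) = 768·cos(4·t) 1 vez. Integrando el snap y usando la condición inicial j(0) = 0, obtenemos j(t) = 192·sin(4·t). Tenemos la sacudida j(t) = 192·sin(4·t). Sustituyendo t = pi/8: j(pi/8) = 192.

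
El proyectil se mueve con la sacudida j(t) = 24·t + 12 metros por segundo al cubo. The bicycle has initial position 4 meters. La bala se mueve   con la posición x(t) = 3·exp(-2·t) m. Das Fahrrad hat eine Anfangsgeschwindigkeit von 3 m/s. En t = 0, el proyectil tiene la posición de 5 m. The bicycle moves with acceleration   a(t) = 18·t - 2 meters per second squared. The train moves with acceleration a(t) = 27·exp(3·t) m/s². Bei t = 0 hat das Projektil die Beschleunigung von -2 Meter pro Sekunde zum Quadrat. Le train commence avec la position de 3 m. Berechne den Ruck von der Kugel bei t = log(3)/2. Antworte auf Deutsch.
Ausgehend von der Position x(t) = 3·exp(-2·t), nehmen wir 3 Ableitungen. Durch Ableiten von der Position erhalten wir die Geschwindigkeit: v(t) = -6·exp(-2·t). Mit d/dt von v(t) finden wir a(t) = 12·exp(-2·t). Durch Ableiten von der Beschleunigung erhalten wir den Ruck: j(t) = -24·exp(-2·t). Aus der Gleichung für den Ruck j(t) = -24·exp(-2·t), setzen wir t = log(3)/2 ein und erhalten j = -8.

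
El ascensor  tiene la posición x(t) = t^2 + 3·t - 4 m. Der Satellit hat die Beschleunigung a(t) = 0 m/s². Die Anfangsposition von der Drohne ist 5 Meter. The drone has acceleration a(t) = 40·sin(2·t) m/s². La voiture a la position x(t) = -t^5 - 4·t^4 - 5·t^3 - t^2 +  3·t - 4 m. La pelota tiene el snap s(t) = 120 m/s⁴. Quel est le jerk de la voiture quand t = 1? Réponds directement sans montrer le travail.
La réponse est -186.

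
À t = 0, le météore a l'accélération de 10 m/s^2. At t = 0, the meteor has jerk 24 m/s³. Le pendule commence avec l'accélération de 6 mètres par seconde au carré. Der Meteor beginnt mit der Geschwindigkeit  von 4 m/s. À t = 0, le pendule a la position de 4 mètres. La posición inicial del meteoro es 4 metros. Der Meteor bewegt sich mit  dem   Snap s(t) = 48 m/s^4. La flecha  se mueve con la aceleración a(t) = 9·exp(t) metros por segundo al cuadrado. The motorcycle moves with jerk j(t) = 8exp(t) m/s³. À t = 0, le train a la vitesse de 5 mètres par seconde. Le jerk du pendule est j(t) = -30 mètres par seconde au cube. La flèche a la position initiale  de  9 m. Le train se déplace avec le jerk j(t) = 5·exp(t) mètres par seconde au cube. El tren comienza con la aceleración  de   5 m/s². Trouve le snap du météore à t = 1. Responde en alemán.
Aus der Gleichung für den Snap s(t) = 48, setzen wir t = 1 ein und erhalten s = 48.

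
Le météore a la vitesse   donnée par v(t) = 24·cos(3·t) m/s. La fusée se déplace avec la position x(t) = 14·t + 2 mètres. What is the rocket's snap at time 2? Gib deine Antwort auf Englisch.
To solve this, we need to take 4 derivatives of our position equation x(t) = 14·t + 2. Differentiating position, we get velocity: v(t) = 14. The derivative of velocity gives acceleration: a(t) = 0. Differentiating acceleration, we get jerk: j(t) = 0. Taking d/dt of j(t), we find s(t) = 0. Using s(t) = 0 and substituting t = 2, we find s = 0.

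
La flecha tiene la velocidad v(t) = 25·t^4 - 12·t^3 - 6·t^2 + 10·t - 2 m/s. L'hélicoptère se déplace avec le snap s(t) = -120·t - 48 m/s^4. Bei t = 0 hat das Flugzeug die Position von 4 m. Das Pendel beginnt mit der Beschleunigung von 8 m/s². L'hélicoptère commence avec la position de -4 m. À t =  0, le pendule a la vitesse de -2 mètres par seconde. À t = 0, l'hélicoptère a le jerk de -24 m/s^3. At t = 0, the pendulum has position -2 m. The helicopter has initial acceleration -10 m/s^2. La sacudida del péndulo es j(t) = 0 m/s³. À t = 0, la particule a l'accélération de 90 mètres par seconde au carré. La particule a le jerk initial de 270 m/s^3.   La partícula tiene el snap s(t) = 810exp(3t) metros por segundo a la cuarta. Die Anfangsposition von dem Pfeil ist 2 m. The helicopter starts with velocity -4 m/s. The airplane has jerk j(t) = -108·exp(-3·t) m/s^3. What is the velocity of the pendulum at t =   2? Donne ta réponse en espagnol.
Debemos encontrar la integral de nuestra ecuación de la sacudida j(t) = 0 2 veces. La antiderivada de la sacudida es la aceleración. Usando a(0) = 8, obtenemos a(t) = 8. Tomando ∫a(t)dt y aplicando v(0) = -2, encontramos v(t) = 8·t - 2. Tenemos la velocidad v(t) = 8·t - 2. Sustituyendo t = 2: v(2) = 14.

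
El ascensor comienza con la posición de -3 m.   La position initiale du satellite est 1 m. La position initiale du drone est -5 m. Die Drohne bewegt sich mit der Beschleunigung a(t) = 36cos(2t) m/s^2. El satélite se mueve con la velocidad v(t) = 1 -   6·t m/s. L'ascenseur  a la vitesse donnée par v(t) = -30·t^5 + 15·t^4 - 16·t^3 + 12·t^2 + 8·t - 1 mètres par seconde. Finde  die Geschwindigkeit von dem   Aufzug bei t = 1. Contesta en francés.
En utilisant v(t) = -30·t^5 + 15·t^4 - 16·t^3 + 12·t^2 + 8·t - 1 et en substituant t = 1, nous trouvons v = -12.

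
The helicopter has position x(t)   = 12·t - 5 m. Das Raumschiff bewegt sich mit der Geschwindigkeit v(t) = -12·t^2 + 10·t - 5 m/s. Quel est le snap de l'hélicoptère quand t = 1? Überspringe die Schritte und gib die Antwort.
À t = 1, s = 0.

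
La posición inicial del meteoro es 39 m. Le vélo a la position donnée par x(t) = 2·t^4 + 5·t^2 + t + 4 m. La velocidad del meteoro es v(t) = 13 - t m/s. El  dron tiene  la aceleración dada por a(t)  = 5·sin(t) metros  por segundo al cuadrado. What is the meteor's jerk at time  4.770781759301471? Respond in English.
To solve this, we need to take 2 derivatives of our velocity equation v(t) = 13 - t. The derivative of velocity gives acceleration: a(t) = -1. Taking d/dt of a(t), we find j(t) = 0. From the given jerk equation j(t) = 0, we substitute t = 4.770781759301471 to get j = 0.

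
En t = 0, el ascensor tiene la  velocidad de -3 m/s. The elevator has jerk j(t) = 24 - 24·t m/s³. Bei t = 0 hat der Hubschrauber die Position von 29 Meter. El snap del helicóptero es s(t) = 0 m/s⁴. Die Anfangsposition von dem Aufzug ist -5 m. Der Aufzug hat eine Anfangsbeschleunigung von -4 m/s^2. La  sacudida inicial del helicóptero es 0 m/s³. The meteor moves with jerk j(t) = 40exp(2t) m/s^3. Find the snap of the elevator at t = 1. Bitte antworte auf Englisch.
To solve this, we need to take 1 derivative of our jerk equation j(t) = 24 - 24·t. Differentiating jerk, we get snap: s(t) = -24. Using s(t) = -24 and substituting t = 1, we find s = -24.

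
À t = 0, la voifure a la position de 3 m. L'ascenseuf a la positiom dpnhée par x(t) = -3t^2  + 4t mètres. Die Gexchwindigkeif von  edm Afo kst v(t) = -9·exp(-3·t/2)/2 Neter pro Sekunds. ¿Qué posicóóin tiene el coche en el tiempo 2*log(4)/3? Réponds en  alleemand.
Ausgehend von der Geschwindigkeit v(t) = -9·exp(-3·t/2)/2, nehmen wir 1 Integral. Die Stammfunktion von der Geschwindigkeit ist die Position. Mit x(0) = 3 erhalten wir x(t) = 3·exp(-3·t/2). Mit x(t) = 3·exp(-3·t/2) und Einsetzen von t = 2*log(4)/3, finden wir x = 3/4.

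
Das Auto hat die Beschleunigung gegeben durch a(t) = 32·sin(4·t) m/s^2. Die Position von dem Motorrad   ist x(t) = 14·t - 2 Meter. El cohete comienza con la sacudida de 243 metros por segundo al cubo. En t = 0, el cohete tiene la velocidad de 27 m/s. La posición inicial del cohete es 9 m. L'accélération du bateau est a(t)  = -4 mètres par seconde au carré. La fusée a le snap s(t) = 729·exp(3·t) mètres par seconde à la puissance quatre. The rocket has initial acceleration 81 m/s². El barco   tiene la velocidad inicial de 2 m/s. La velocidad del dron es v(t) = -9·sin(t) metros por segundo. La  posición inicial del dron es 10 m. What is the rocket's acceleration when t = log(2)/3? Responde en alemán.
Um dies zu lösen, müssen wir 2 Integrale unserer Gleichung für den Snap s(t) = 729·exp(3·t) finden. Mit ∫s(t)dt und Anwendung von j(0) = 243, finden wir j(t) = 243·exp(3·t). Das Integral von dem Ruck, mit a(0) = 81, ergibt die Beschleunigung: a(t) = 81·exp(3·t). Wir haben die Beschleunigung a(t) = 81·exp(3·t). Durch Einsetzen von t = log(2)/3: a(log(2)/3) = 162.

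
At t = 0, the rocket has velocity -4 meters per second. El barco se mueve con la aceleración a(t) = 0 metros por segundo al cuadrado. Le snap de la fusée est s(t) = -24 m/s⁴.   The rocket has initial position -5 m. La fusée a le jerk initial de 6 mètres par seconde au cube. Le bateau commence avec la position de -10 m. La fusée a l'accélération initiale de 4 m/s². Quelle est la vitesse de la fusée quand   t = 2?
Nous devons trouver la primitive de notre équation du snap s(t) = -24 3 fois. L'intégrale du snap est le jerk. En utilisant j(0) = 6, nous obtenons j(t) = 6 - 24·t. L'intégrale du jerk est l'accélération. En utilisant a(0) = 4, nous obtenons a(t) = -12·t^2 + 6·t + 4. La primitive de l'accélération, avec v(0) = -4, donne la vitesse: v(t) = -4·t^3 + 3·t^2 + 4·t - 4. Nous avons la vitesse v(t) = -4·t^3 + 3·t^2 + 4·t - 4. En substituant t = 2: v(2) = -16.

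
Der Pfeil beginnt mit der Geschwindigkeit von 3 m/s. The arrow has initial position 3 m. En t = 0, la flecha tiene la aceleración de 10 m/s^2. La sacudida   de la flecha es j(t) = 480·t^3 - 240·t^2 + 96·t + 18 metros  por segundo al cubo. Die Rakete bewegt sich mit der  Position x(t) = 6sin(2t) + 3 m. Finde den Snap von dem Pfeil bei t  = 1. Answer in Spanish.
Para resolver esto, necesitamos tomar 1 derivada de nuestra ecuación de la sacudida j(t) = 480·t^3 - 240·t^2 + 96·t + 18. La derivada de la sacudida da el snap: s(t) = 1440·t^2 - 480·t + 96. Usando s(t) = 1440·t^2 - 480·t + 96 y sustituyendo t = 1, encontramos s = 1056.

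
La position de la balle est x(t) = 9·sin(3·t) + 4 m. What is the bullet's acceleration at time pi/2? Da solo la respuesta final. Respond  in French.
a(pi/2) = 81.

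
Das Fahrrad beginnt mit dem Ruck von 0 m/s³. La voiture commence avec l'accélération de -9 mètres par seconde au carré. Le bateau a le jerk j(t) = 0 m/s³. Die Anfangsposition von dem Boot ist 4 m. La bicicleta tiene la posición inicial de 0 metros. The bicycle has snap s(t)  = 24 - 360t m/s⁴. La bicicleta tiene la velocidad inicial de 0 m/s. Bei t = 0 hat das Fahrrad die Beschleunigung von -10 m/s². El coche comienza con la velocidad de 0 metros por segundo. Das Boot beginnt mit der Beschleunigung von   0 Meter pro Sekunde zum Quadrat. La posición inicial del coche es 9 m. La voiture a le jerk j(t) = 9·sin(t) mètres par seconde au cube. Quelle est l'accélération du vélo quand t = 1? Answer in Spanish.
Para resolver esto, necesitamos tomar 2 integrales de nuestra ecuación del snap s(t) = 24 - 360·t. Integrando el snap y usando la condición inicial j(0) = 0, obtenemos j(t) = 12·t·(2 - 15·t). La integral de la sacudida es la aceleración. Usando a(0) = -10, obtenemos a(t) = -60·t^3 + 12·t^2 - 10. Usando a(t) = -60·t^3 + 12·t^2 - 10 y sustituyendo t = 1, encontramos a = -58.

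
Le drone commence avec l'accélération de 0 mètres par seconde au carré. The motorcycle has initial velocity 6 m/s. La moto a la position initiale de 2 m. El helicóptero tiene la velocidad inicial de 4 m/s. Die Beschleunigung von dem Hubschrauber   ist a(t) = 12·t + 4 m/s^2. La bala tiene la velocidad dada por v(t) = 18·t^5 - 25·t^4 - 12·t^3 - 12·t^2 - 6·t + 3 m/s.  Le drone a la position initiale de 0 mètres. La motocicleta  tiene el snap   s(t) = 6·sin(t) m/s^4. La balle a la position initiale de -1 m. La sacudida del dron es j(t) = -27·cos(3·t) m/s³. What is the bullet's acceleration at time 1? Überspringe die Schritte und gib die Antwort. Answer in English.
The acceleration at t = 1 is a = -76.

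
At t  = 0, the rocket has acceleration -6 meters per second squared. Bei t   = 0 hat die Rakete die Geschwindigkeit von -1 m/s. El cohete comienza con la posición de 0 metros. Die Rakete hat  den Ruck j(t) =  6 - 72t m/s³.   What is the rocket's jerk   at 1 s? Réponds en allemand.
Aus der Gleichung für den Ruck j(t) = 6 - 72·t, setzen wir t = 1 ein und erhalten j = -66.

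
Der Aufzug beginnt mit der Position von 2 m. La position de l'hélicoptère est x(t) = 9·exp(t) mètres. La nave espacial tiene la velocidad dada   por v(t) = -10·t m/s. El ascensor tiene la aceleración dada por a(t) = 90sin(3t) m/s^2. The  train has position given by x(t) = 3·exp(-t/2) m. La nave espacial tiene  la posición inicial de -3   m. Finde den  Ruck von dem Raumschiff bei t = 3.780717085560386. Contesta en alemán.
Wir müssen unsere Gleichung für die Geschwindigkeit v(t) = -10·t 2-mal ableiten. Die Ableitung von der Geschwindigkeit ergibt die Beschleunigung: a(t) = -10. Die Ableitung von der Beschleunigung ergibt den Ruck: j(t) = 0. Aus der Gleichung für den Ruck j(t) = 0, setzen wir t = 3.780717085560386 ein und erhalten j = 0.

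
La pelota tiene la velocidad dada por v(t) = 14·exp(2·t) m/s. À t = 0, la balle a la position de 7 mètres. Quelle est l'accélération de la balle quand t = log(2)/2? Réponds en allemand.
Wir müssen unsere Gleichung für die Geschwindigkeit v(t) = 14·exp(2·t) 1-mal ableiten. Durch Ableiten von der Geschwindigkeit erhalten wir die Beschleunigung: a(t) = 28·exp(2·t). Mit a(t) = 28·exp(2·t) und Einsetzen von t = log(2)/2, finden wir a = 56.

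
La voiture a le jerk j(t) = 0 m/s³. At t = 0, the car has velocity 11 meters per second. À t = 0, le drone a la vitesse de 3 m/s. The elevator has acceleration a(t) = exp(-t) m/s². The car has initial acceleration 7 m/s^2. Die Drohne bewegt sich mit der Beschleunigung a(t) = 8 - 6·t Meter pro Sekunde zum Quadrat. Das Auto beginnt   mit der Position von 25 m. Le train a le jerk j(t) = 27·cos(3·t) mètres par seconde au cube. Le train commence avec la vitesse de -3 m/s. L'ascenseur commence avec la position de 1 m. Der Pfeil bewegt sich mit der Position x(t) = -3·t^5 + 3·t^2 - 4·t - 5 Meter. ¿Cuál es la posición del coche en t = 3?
Debemos encontrar la integral de nuestra ecuación de la sacudida j(t) = 0 3 veces. La integral de la sacudida, con a(0) = 7, da la aceleración: a(t) = 7. La integral de la aceleración, con v(0) = 11, da la velocidad: v(t) = 7·t + 11. Integrando la velocidad y usando la condición inicial x(0) = 25, obtenemos x(t) = 7·t^2/2 + 11·t + 25. Usando x(t) = 7·t^2/2 + 11·t + 25 y sustituyendo t = 3, encontramos x = 179/2.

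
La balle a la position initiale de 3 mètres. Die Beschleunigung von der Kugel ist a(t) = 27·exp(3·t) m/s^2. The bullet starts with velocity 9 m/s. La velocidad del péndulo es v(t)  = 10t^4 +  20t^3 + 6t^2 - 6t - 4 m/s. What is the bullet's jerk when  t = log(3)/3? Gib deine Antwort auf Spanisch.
Para resolver esto, necesitamos tomar 1 derivada de nuestra ecuación de la aceleración a(t) = 27·exp(3·t). La derivada de la aceleración da la sacudida: j(t) = 81·exp(3·t). Usando j(t) = 81·exp(3·t) y sustituyendo t = log(3)/3, encontramos j = 243.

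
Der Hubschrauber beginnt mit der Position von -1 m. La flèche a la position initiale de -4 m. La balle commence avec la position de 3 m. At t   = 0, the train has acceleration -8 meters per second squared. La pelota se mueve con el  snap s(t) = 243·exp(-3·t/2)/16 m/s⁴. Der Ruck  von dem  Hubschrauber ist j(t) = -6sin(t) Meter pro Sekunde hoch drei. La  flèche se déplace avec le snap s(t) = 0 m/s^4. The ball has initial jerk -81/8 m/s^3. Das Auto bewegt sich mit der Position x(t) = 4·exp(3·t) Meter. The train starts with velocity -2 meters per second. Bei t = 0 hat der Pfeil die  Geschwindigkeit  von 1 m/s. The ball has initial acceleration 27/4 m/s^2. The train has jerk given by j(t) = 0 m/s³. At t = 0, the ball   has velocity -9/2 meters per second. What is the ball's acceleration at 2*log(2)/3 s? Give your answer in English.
To solve this, we need to take 2 antiderivatives of our snap equation s(t) = 243·exp(-3·t/2)/16. Finding the integral of s(t) and using j(0) = -81/8: j(t) = -81·exp(-3·t/2)/8. The antiderivative of jerk is acceleration. Using a(0) = 27/4, we get a(t) = 27·exp(-3·t/2)/4. From the given acceleration equation a(t) = 27·exp(-3·t/2)/4, we substitute t = 2*log(2)/3 to get a = 27/8.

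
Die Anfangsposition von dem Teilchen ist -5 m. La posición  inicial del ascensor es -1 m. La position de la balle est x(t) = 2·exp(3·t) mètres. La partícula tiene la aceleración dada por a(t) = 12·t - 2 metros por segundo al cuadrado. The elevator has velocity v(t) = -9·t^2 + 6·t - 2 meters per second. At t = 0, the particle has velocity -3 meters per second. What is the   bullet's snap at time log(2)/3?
We must differentiate our position equation x(t) = 2·exp(3·t) 4 times. Differentiating position, we get velocity: v(t) = 6·exp(3·t). The derivative of velocity gives acceleration: a(t) = 18·exp(3·t). Taking d/dt of a(t), we find j(t) = 54·exp(3·t). Differentiating jerk, we get snap: s(t) = 162·exp(3·t). Using s(t) = 162·exp(3·t) and substituting t = log(2)/3, we find s = 324.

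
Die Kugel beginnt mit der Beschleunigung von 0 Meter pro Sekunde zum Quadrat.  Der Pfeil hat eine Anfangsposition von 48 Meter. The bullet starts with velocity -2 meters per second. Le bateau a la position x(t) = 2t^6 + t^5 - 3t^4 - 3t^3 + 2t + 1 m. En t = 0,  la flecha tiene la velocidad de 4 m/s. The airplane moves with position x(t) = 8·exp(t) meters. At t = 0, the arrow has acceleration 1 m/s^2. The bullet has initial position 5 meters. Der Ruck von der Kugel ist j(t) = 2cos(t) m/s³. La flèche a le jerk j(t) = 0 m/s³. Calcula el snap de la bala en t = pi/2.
Debemos derivar nuestra ecuación de la sacudida j(t) = 2·cos(t) 1 vez. Tomando d/dt de j(t), encontramos s(t) = -2·sin(t). Usando s(t) = -2·sin(t) y sustituyendo t = pi/2, encontramos s = -2.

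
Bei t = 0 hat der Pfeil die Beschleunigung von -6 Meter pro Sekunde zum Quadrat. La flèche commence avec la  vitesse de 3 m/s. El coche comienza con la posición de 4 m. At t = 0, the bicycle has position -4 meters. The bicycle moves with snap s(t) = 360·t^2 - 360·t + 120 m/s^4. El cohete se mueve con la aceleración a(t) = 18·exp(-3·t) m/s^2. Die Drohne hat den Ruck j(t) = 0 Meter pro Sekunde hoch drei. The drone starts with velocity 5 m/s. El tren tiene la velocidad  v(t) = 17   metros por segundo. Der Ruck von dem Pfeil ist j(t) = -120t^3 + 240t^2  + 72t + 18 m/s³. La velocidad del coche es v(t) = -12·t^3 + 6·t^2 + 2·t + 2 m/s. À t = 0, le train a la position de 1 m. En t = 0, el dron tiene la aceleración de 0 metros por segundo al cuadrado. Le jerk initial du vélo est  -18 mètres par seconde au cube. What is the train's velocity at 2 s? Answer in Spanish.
Tenemos la velocidad v(t) = 17. Sustituyendo t = 2: v(2) = 17.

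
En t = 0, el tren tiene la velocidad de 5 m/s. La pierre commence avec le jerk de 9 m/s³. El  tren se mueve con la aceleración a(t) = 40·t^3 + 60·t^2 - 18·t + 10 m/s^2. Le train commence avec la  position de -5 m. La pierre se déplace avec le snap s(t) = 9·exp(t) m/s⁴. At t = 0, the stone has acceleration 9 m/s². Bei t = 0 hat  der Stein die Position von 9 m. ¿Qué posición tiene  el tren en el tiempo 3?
Para resolver esto, necesitamos tomar 2 antiderivadas de nuestra ecuación de la aceleración a(t) = 40·t^3 + 60·t^2 - 18·t + 10. La antiderivada de la aceleración es la velocidad. Usando v(0) = 5, obtenemos v(t) = 10·t^4 + 20·t^3 - 9·t^2 + 10·t + 5. La integral de la velocidad, con x(0) = -5, da la posición: x(t) = 2·t^5 + 5·t^4 - 3·t^3 + 5·t^2 + 5·t - 5. Usando x(t) = 2·t^5 + 5·t^4 - 3·t^3 + 5·t^2 + 5·t - 5 y sustituyendo t = 3, encontramos x = 865.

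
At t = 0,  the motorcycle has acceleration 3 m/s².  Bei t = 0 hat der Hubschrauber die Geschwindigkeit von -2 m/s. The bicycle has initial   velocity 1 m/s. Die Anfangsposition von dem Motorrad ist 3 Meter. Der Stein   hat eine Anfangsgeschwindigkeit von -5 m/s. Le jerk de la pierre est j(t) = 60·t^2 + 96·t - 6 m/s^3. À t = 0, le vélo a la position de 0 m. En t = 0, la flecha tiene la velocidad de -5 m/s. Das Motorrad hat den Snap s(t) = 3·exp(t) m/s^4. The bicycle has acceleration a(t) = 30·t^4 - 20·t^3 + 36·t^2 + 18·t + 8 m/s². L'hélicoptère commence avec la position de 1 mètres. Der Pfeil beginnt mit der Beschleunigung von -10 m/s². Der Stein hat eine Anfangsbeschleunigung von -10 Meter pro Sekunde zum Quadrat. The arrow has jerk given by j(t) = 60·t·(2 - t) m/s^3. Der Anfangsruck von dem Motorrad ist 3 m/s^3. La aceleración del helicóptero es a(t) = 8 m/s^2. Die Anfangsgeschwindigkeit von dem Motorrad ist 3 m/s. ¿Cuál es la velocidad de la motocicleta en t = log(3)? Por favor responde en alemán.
Wir müssen die Stammfunktion unserer Gleichung für den Snap s(t) = 3·exp(t) 3-mal finden. Mit ∫s(t)dt und Anwendung von j(0) = 3, finden wir j(t) = 3·exp(t). Das Integral von dem Ruck, mit a(0) = 3, ergibt die Beschleunigung: a(t) = 3·exp(t). Die Stammfunktion von der Beschleunigung ist die Geschwindigkeit. Mit v(0) = 3 erhalten wir v(t) = 3·exp(t). Aus der Gleichung für die Geschwindigkeit v(t) = 3·exp(t), setzen wir t = log(3) ein und erhalten v = 9.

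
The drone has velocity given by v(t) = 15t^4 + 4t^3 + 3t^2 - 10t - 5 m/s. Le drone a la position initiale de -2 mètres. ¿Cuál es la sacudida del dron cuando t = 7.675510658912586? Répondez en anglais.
We must differentiate our velocity equation v(t) = 15·t^4 + 4·t^3 + 3·t^2 - 10·t - 5 2 times. Differentiating velocity, we get acceleration: a(t) = 60·t^3 + 12·t^2 + 6·t - 10. Taking d/dt of a(t), we find j(t) = 180·t^2 + 24·t + 6. From the given jerk equation j(t) = 180·t^2 + 24·t + 6, we substitute t = 7.675510658912586 to get j = 10794.6357533284.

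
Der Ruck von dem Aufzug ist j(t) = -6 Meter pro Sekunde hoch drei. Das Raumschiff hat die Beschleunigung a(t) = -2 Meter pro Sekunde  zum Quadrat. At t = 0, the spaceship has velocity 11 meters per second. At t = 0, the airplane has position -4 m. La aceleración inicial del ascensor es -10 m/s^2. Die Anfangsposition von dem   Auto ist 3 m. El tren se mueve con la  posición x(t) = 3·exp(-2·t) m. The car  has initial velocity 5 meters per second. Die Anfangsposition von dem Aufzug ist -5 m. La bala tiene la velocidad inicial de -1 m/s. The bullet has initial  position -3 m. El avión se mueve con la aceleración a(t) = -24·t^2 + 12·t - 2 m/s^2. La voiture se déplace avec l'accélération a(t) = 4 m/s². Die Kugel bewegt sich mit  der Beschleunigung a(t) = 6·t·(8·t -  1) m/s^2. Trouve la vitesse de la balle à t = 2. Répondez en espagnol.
Partiendo de la aceleración a(t) = 6·t·(8·t - 1), tomamos 1 antiderivada. La antiderivada de la aceleración es la velocidad. Usando v(0) = -1, obtenemos v(t) = 16·t^3 - 3·t^2 - 1. Usando v(t) = 16·t^3 - 3·t^2 - 1 y sustituyendo t = 2, encontramos v = 115.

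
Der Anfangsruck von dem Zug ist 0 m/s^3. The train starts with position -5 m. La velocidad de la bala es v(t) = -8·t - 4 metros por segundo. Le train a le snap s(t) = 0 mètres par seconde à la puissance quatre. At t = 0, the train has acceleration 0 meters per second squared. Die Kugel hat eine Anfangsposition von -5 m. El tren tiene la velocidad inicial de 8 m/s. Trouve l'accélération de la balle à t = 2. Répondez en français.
En partant de la vitesse v(t) = -8·t - 4, nous prenons 1 dérivée. La dérivée de la vitesse donne l'accélération: a(t) = -8. De l'équation de l'accélération a(t) = -8, nous substituons t = 2 pour obtenir a = -8.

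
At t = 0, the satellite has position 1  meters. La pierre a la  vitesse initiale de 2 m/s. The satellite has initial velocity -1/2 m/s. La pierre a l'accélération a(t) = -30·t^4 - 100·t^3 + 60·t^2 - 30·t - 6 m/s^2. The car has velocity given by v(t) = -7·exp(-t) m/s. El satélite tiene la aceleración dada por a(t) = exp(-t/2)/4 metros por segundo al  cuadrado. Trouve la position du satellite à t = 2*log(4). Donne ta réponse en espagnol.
Necesitamos integrar nuestra ecuación de la aceleración a(t) = exp(-t/2)/4 2 veces. La integral de la aceleración es la velocidad. Usando v(0) = -1/2, obtenemos v(t) = -exp(-t/2)/2. Integrando la velocidad y usando la condición inicial x(0) = 1, obtenemos x(t) = exp(-t/2). Usando x(t) = exp(-t/2) y sustituyendo t = 2*log(4), encontramos x = 1/4.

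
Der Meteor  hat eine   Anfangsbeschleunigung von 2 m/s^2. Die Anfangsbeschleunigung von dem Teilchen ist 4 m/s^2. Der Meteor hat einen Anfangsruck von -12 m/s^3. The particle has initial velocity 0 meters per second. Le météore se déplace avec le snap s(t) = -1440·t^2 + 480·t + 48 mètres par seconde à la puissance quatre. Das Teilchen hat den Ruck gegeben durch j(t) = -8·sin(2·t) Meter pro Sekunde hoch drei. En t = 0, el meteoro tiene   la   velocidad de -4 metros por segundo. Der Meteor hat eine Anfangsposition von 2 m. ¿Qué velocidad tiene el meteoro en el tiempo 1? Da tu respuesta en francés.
En partant du snap s(t) = -1440·t^2 + 480·t + 48, nous prenons 3 intégrales. L'intégrale du snap est le jerk. En utilisant j(0) = -12, nous obtenons j(t) = -480·t^3 + 240·t^2 + 48·t - 12. La primitive du jerk est l'accélération. En utilisant a(0) = 2, nous obtenons a(t) = -120·t^4 + 80·t^3 + 24·t^2 - 12·t + 2. La primitive de l'accélération est la vitesse. En utilisant v(0) = -4, nous obtenons v(t) = -24·t^5 + 20·t^4 + 8·t^3 - 6·t^2 + 2·t - 4. Nous avons la vitesse v(t) = -24·t^5 + 20·t^4 + 8·t^3 - 6·t^2 + 2·t - 4. En substituant t = 1: v(1) = -4.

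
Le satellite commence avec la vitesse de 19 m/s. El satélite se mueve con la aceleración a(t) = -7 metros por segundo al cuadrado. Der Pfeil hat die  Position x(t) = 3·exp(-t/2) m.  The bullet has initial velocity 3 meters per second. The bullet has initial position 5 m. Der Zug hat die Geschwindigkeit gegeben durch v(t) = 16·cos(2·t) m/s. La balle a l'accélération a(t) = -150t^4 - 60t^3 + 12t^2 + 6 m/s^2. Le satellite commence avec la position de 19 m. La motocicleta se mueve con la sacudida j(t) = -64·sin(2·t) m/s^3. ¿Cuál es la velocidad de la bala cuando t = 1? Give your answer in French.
En partant de l'accélération a(t) = -150·t^4 - 60·t^3 + 12·t^2 + 6, nous prenons 1 intégrale. La primitive de l'accélération, avec v(0) = 3, donne la vitesse: v(t) = -30·t^5 - 15·t^4 + 4·t^3 + 6·t + 3. En utilisant v(t) = -30·t^5 - 15·t^4 + 4·t^3 + 6·t + 3 et en substituant t = 1, nous trouvons v = -32.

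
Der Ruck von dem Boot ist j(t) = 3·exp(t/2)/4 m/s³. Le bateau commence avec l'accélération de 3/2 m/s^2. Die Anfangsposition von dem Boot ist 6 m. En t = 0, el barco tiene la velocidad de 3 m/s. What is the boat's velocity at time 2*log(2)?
To find the answer, we compute 2 antiderivatives of j(t) = 3·exp(t/2)/4. The antiderivative of jerk, with a(0) = 3/2, gives acceleration: a(t) = 3·exp(t/2)/2. Taking ∫a(t)dt and applying v(0) = 3, we find v(t) = 3·exp(t/2). Using v(t) = 3·exp(t/2) and substituting t = 2*log(2), we find v = 6.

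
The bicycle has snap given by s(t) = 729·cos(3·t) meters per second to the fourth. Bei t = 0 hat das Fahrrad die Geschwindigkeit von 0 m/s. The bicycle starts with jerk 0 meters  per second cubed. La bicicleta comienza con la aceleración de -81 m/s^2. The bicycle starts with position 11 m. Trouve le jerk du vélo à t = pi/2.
Pour résoudre ceci, nous devons prendre 1 intégrale de notre équation du snap s(t) = 729·cos(3·t). En intégrant le snap et en utilisant la condition initiale j(0) = 0, nous obtenons j(t) = 243·sin(3·t). En utilisant j(t) = 243·sin(3·t) et en substituant t = pi/2, nous trouvons j = -243.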